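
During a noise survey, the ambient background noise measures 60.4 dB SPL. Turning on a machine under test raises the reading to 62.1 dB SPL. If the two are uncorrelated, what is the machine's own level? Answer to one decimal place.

Remove the background by subtracting linear intensities:
L_src = 10·log₁₀(10^(62.1/10) − 10^(60.4/10)) = 10·log₁₀(525300) = 57.2 dB SPL.

57.2 dB SPL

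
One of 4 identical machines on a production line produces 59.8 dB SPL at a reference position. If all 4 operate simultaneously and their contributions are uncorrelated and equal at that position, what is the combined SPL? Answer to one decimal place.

4 equal incoherent sources raise the level by 10·log₁₀(4) = 6.02 dB.
L_total = 59.8 + 6.02 = 65.8 dB SPL.

65.8 dB SPL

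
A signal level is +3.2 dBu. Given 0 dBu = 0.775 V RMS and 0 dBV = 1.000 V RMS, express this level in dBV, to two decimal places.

+0.99 dBV

The offset between the scales is 20·log₁₀(0.775/1.000) = −2.214 dB.
So dBV = +3.2 − 2.214 = +0.99 dBV.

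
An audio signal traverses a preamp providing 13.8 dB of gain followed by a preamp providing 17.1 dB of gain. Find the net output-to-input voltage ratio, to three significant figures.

Net gain = 13.8 + 17.1 = 30.9 dB.
Voltage ratio = 10^(30.9/20) = 35.1.

35.1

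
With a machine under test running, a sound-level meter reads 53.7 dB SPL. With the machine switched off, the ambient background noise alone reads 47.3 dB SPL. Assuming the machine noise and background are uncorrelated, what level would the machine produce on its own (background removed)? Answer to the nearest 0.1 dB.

Background correction is a power subtraction:
L_src = 10·log₁₀(10^(53.7/10) − 10^(47.3/10)) = 10·log₁₀(180700) = 52.6 dB SPL.

52.6 dB SPL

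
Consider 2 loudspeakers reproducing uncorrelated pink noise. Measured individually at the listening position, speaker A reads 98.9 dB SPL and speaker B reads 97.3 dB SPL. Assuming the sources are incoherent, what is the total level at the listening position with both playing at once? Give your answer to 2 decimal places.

Add the sources as powers (linear), then convert back to dB:
L_total = 10·log₁₀(10^(98.9/10) + 10^(97.3/10)) = 10·log₁₀(13133000000) = 101.18 dB SPL.

101.18 dB SPL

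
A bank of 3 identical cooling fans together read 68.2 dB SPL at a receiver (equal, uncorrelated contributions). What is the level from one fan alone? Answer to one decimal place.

63.4 dB SPL

3 equal incoherent sources add 10·log₁₀(3) = 4.77 dB over one source.
L_one = 68.2 − 4.77 = 63.4 dB SPL.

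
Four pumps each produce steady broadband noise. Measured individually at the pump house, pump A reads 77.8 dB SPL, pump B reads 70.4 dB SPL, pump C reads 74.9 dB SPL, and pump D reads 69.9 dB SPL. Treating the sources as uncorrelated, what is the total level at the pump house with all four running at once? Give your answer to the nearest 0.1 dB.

Add the sources as powers (linear), then convert back to dB:
L_total = 10·log₁₀(10^(77.8/10) + 10^(70.4/10) + 10^(74.9/10) + 10^(69.9/10)) = 10·log₁₀(111900000) = 80.5 dB SPL.

80.5 dB SPL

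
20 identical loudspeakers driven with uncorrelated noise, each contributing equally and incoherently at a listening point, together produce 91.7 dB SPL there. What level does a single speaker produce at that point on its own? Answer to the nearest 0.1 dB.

20 equal incoherent sources add 10·log₁₀(20) = 13.01 dB over one source.
L_one = 91.7 − 13.01 = 78.7 dB SPL.

78.7 dB SPL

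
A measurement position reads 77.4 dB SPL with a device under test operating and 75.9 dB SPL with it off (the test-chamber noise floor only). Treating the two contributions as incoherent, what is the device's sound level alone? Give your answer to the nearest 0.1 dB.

Subtract intensities: L_src = 10·log₁₀(10^(L_total/10) − 10^(L_bg/10)).
L_src = 10·log₁₀(10^(77.4/10) − 10^(75.9/10)) = 10·log₁₀(16050000) = 72.1 dB SPL.

72.1 dB SPL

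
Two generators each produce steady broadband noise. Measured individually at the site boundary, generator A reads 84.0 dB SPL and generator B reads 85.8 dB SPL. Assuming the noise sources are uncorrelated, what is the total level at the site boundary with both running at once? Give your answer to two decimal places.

Incoherent sources sum as intensities:
L_total = 10·log₁₀(10^(84.0/10) + 10^(85.8/10)) = 10·log₁₀(631400000) = 88.00 dB SPL.

88.00 dB SPL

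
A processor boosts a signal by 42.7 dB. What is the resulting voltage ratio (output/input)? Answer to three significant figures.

Voltage ratio = 10^(dB/20).
10^(42.7/20) = 10^(2.135) = 136.

136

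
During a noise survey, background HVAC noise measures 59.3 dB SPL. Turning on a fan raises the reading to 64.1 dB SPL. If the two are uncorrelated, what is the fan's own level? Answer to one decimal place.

62.4 dB SPL

Remove the background by subtracting linear intensities:
L_src = 10·log₁₀(10^(64.1/10) − 10^(59.3/10)) = 10·log₁₀(1719000) = 62.4 dB SPL.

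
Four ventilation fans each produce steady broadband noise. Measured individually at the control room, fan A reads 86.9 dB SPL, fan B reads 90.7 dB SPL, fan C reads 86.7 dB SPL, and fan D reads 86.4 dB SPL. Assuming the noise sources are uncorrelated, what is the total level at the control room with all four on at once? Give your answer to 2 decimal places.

94.10 dB SPL

Add the sources as powers (linear), then convert back to dB:
L_total = 10·log₁₀(10^(86.9/10) + 10^(90.7/10) + 10^(86.7/10) + 10^(86.4/10)) = 10·log₁₀(2569000000) = 94.10 dB SPL.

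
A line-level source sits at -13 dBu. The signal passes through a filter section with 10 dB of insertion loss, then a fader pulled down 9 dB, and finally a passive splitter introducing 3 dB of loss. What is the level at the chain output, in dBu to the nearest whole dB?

Cascaded gains and losses add directly in dB.
-13 − 10 − 9 − 3 = -35 dBu.

-35 dBu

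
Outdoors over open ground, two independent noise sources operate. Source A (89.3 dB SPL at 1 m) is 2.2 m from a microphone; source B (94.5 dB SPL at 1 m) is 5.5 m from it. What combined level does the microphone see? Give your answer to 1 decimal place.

At the listener: L_A = 89.3 − 20·log₁₀(2.2) = 82.45 dB; L_B = 94.5 − 20·log₁₀(5.5) = 79.69 dB.
Combined: 10·log₁₀(10^(82.45/10)+10^(79.69/10)) = 84.3 dB SPL.

84.3 dB SPL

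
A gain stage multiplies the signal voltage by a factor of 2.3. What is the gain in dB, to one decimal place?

7.2 dB

Voltage ratio → dB uses the 20·log₁₀ form:
20·log₁₀(2.3) = 7.2 dB.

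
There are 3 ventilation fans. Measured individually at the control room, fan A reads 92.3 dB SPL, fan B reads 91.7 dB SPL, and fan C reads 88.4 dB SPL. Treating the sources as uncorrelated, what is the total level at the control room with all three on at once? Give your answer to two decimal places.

Add the sources as powers (linear), then convert back to dB:
L_total = 10·log₁₀(10^(92.3/10) + 10^(91.7/10) + 10^(88.4/10)) = 10·log₁₀(3869000000) = 95.88 dB SPL.

95.88 dB SPL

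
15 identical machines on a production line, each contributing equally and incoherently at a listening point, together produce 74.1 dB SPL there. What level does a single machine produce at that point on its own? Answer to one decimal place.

15 equal incoherent sources add 10·log₁₀(15) = 11.76 dB over one source.
L_one = 74.1 − 11.76 = 62.3 dB SPL.

62.3 dB SPL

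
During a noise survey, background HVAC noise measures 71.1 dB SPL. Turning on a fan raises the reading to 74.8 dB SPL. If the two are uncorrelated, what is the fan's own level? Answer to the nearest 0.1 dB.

Remove the background by subtracting linear intensities:
L_src = 10·log₁₀(10^(74.8/10) − 10^(71.1/10)) = 10·log₁₀(17320000) = 72.4 dB SPL.

72.4 dB SPL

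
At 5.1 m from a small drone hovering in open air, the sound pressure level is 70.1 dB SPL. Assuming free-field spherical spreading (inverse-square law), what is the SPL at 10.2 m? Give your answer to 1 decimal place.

64.1 dB SPL

For a point source in a free field, ΔL = −20·log₁₀(d₂/d₁).
ΔL = −20·log₁₀(10.2/5.1) = -6.02 dB, so L₂ = 70.1 + (-6.02) = 64.1 dB SPL.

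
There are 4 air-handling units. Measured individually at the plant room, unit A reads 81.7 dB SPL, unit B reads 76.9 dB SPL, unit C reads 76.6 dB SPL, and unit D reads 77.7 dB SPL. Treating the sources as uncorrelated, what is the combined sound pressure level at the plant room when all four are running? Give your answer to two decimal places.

Add the sources as powers (linear), then convert back to dB:
L_total = 10·log₁₀(10^(81.7/10) + 10^(76.9/10) + 10^(76.6/10) + 10^(77.7/10)) = 10·log₁₀(301500000) = 84.79 dB SPL.

84.79 dB SPL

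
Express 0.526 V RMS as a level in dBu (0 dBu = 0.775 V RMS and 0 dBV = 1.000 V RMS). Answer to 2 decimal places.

-3.37 dBu

dBu = 20·log₁₀(V / 0.775 V).
20·log₁₀(0.526/0.775) = -3.37 dBu.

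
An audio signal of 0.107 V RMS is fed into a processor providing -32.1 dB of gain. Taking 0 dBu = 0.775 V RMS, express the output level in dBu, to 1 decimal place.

Input level: 20·log₁₀(0.107/0.775) = -17.20 dBu.
Output: -17.20 − 32.1 = -49.3 dBu.

-49.3 dBu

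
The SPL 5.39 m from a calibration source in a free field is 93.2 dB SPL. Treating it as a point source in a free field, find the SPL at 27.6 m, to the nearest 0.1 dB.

For a point source in a free field, ΔL = −20·log₁₀(d₂/d₁).
ΔL = −20·log₁₀(27.6/5.39) = -14.19 dB, so L₂ = 93.2 + (-14.19) = 79.0 dB SPL.

79.0 dB SPL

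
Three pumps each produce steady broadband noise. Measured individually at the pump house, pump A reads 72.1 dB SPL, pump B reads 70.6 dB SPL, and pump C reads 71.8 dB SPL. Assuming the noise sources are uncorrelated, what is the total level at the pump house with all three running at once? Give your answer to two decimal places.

Add the sources as powers (linear), then convert back to dB:
L_total = 10·log₁₀(10^(72.1/10) + 10^(70.6/10) + 10^(71.8/10)) = 10·log₁₀(42840000) = 76.32 dB SPL.

76.32 dB SPL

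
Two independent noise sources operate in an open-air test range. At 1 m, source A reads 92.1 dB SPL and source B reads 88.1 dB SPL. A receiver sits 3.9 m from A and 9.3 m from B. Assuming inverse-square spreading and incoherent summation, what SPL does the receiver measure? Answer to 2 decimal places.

80.57 dB SPL

At the listener: L_A = 92.1 − 20·log₁₀(3.9) = 80.279 dB; L_B = 88.1 − 20·log₁₀(9.3) = 68.730 dB.
Combined: 10·log₁₀(10^(80.279/10)+10^(68.730/10)) = 80.57 dB SPL.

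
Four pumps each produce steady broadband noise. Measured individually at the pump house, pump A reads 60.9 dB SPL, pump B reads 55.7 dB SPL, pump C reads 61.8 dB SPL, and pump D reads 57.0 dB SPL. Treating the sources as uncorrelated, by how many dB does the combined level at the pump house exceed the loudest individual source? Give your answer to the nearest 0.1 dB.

3.8 dB

Add the sources as powers (linear), then convert back to dB:
L_total = 10·log₁₀(10^(60.9/10) + 10^(55.7/10) + 10^(61.8/10) + 10^(57.0/10)) = 65.58 dB SPL.
Excess over the loudest (61.8 dB): 65.58 − 61.8 = 3.8 dB.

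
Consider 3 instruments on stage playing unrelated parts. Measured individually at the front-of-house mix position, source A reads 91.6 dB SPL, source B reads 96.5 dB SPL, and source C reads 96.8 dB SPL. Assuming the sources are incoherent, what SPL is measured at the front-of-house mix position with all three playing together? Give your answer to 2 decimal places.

Add the sources as powers (linear), then convert back to dB:
L_total = 10·log₁₀(10^(91.6/10) + 10^(96.5/10) + 10^(96.8/10)) = 10·log₁₀(10699000000) = 100.29 dB SPL.

100.29 dB SPL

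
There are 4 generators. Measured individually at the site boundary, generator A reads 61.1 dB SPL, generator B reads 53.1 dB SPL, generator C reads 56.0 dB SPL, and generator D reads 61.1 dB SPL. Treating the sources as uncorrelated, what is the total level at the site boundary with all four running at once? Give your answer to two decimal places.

Uncorrelated sources add in intensity (power), not in dB.
L_total = 10·log₁₀(10^(61.1/10) + 10^(53.1/10) + 10^(56.0/10) + 10^(61.1/10)) = 10·log₁₀(3179000) = 65.02 dB SPL.

65.02 dB SPL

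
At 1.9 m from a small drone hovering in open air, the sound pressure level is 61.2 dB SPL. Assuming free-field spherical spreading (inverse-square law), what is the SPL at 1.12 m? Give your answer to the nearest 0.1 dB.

65.8 dB SPL

For a point source in a free field, ΔL = −20·log₁₀(d₂/d₁).
ΔL = −20·log₁₀(1.12/1.9) = 4.59 dB, so L₂ = 61.2 + (4.59) = 65.8 dB SPL.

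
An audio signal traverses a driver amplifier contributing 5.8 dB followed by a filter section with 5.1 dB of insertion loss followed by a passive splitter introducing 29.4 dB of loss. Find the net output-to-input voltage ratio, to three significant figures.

Net gain = 5.8 + (−5.1) + (−29.4) = -28.7 dB.
Voltage ratio = 10^(-28.7/20) = 0.0367.

0.0367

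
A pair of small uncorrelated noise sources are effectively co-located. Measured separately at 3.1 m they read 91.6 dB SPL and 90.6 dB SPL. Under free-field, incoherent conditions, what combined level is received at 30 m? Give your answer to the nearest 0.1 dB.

74.4 dB SPL

Combined at 3.1 m: 10·log₁₀(10^(91.6/10)+10^(90.6/10)) = 94.14 dB SPL.
Then apply −20·log₁₀(30/3.1) = -19.72 dB → 74.4 dB SPL.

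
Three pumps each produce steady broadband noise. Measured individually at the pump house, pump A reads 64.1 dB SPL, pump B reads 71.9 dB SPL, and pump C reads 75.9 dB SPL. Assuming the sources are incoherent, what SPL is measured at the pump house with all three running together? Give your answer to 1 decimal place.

Incoherent sources sum as intensities:
L_total = 10·log₁₀(10^(64.1/10) + 10^(71.9/10) + 10^(75.9/10)) = 10·log₁₀(56960000) = 77.6 dB SPL.

77.6 dB SPL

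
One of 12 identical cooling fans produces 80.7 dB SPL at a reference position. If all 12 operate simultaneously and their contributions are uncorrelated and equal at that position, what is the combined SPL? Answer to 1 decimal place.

12 equal incoherent sources raise the level by 10·log₁₀(12) = 10.79 dB.
L_total = 80.7 + 10.79 = 91.5 dB SPL.

91.5 dB SPL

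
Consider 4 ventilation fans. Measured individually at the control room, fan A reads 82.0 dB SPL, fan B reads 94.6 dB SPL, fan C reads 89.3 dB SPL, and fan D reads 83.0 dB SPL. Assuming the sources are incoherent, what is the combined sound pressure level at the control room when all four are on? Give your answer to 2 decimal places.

96.12 dB SPL

Incoherent sources sum as intensities:
L_total = 10·log₁₀(10^(82.0/10) + 10^(94.6/10) + 10^(89.3/10) + 10^(83.0/10)) = 10·log₁₀(4093000000) = 96.12 dB SPL.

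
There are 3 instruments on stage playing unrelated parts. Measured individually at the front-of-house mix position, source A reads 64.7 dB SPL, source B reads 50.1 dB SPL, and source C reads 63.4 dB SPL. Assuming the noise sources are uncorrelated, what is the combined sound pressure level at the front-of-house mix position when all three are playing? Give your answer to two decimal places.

67.19 dB SPL

Incoherent sources sum as intensities:
L_total = 10·log₁₀(10^(64.7/10) + 10^(50.1/10) + 10^(63.4/10)) = 10·log₁₀(5241000) = 67.19 dB SPL.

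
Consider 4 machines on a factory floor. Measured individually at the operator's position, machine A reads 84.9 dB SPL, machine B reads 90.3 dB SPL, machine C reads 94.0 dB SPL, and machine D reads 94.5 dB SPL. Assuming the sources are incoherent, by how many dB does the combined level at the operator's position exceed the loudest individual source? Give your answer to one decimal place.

Uncorrelated sources add in intensity (power), not in dB.
L_total = 10·log₁₀(10^(84.9/10) + 10^(90.3/10) + 10^(94.0/10) + 10^(94.5/10)) = 98.27 dB SPL.
Excess over the loudest (94.5 dB): 98.27 − 94.5 = 3.8 dB.

3.8 dB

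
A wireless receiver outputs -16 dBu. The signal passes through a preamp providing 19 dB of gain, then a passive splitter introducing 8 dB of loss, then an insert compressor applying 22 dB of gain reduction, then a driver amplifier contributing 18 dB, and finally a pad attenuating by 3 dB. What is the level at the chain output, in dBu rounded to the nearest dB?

In dB, series stages simply add:
-16 + 19 − 8 − 22 + 18 − 3 = -12 dBu.

-12 dBu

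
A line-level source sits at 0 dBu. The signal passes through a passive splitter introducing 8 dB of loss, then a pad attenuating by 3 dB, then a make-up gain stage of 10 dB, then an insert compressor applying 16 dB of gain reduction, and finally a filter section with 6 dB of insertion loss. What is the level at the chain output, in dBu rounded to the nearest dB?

Cascaded gains and losses add directly in dB.
0 − 8 − 3 + 10 − 16 − 6 = -23 dBu.

-23 dBu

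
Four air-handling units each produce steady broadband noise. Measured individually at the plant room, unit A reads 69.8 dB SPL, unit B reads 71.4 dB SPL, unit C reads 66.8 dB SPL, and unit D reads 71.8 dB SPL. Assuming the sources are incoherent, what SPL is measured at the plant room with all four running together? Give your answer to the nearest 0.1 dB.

Incoherent sources sum as intensities:
L_total = 10·log₁₀(10^(69.8/10) + 10^(71.4/10) + 10^(66.8/10) + 10^(71.8/10)) = 10·log₁₀(43280000) = 76.4 dB SPL.

76.4 dB SPL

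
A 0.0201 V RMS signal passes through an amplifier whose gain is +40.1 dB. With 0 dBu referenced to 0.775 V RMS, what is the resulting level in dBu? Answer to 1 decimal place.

Input level: 20·log₁₀(0.0201/0.775) = -31.72 dBu.
Output: -31.72 + 40.1 = +8.4 dBu.

+8.4 dBu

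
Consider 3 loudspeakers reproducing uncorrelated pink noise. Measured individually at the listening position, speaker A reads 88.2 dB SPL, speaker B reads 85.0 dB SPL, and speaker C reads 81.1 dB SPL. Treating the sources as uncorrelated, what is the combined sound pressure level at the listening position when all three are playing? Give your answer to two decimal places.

90.44 dB SPL

Incoherent sources sum as intensities:
L_total = 10·log₁₀(10^(88.2/10) + 10^(85.0/10) + 10^(81.1/10)) = 10·log₁₀(1106000000) = 90.44 dB SPL.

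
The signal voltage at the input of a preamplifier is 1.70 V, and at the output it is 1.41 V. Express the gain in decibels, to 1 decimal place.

Voltage is an amplitude quantity, so gain = 20·log₁₀(V_out/V_in).
20·log₁₀(1.41/1.70) = 20·log₁₀(0.8294) = -1.6 dB.

-1.6 dB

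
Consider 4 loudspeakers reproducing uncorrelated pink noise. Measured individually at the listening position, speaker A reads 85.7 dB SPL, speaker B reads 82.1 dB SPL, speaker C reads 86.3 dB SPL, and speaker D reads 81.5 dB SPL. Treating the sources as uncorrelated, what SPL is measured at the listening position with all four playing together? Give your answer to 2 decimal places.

Incoherent sources sum as intensities:
L_total = 10·log₁₀(10^(85.7/10) + 10^(82.1/10) + 10^(86.3/10) + 10^(81.5/10)) = 10·log₁₀(1102000000) = 90.42 dB SPL.

90.42 dB SPL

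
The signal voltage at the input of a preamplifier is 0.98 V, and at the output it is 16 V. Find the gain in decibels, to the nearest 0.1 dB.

24.3 dB

For a voltage ratio, dB = 20·log₁₀(V₂/V₁).
20·log₁₀(16/0.98) = 20·log₁₀(16.33) = 24.3 dB.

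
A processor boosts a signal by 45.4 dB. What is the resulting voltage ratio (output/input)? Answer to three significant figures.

Voltage ratio = 10^(dB/20).
10^(45.4/20) = 10^(2.270) = 186.

186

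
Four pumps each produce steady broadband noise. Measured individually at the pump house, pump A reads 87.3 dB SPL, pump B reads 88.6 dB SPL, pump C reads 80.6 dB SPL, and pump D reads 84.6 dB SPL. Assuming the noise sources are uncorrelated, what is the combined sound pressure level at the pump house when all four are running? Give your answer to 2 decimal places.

Add the sources as powers (linear), then convert back to dB:
L_total = 10·log₁₀(10^(87.3/10) + 10^(88.6/10) + 10^(80.6/10) + 10^(84.6/10)) = 10·log₁₀(1665000000) = 92.21 dB SPL.

92.21 dB SPL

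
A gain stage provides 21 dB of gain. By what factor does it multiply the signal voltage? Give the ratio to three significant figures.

11.2

Voltage ratio = 10^(dB/20).
10^(21/20) = 10^(1.050) = 11.2.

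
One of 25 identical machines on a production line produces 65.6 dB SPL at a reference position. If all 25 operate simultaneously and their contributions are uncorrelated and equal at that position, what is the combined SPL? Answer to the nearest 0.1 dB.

25 equal incoherent sources raise the level by 10·log₁₀(25) = 13.98 dB.
L_total = 65.6 + 13.98 = 79.6 dB SPL.

79.6 dB SPL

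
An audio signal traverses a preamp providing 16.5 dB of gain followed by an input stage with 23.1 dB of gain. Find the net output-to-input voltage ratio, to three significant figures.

Net gain = 16.5 + 23.1 = 39.6 dB.
Voltage ratio = 10^(39.6/20) = 95.5.

95.5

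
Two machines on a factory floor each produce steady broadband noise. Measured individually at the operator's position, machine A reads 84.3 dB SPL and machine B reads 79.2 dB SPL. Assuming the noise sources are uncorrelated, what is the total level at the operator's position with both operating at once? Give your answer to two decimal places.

Add the sources as powers (linear), then convert back to dB:
L_total = 10·log₁₀(10^(84.3/10) + 10^(79.2/10)) = 10·log₁₀(352300000) = 85.47 dB SPL.

85.47 dB SPL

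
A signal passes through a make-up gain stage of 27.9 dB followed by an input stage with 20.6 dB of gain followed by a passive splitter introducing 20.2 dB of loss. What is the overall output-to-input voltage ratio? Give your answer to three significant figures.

26.0

Net gain = 27.9 + 20.6 + (−20.2) = 28.3 dB.
Voltage ratio = 10^(28.3/20) = 26.0.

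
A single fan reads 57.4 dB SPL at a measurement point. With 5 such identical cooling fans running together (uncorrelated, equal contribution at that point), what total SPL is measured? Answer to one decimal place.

5 equal incoherent sources raise the level by 10·log₁₀(5) = 6.99 dB.
L_total = 57.4 + 6.99 = 64.4 dB SPL.

64.4 dB SPL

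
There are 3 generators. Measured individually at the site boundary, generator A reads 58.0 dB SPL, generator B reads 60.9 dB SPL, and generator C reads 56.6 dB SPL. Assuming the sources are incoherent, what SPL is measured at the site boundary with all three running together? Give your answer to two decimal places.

Add the sources as powers (linear), then convert back to dB:
L_total = 10·log₁₀(10^(58.0/10) + 10^(60.9/10) + 10^(56.6/10)) = 10·log₁₀(2318000) = 63.65 dB SPL.

63.65 dB SPL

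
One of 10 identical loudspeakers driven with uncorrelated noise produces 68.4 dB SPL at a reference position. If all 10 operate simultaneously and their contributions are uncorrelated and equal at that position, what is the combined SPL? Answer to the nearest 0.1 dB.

78.4 dB SPL

10 equal incoherent sources raise the level by 10·log₁₀(10) = 10.00 dB.
L_total = 68.4 + 10.00 = 78.4 dB SPL.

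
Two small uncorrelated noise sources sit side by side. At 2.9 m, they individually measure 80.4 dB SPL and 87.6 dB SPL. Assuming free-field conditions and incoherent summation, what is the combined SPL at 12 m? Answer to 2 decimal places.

76.02 dB SPL

Combined at 2.9 m: 10·log₁₀(10^(80.4/10)+10^(87.6/10)) = 88.357 dB SPL.
Then apply −20·log₁₀(12/2.9) = -12.336 dB → 76.02 dB SPL.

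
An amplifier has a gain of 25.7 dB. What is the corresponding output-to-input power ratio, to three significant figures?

Power ratio = 10^(dB/10).
10^(25.7/10) = 10^(2.570) = 372.

372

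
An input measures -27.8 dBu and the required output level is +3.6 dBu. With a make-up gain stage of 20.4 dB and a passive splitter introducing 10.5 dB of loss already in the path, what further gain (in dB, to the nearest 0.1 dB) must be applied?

21.5 dB

The required make-up gain is the shortfall in the dB sum.
G = +3.6 − (-27.8) − 20.4 + 10.5 = 21.5 dB.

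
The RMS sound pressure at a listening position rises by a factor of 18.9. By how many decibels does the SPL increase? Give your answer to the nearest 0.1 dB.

25.5 dB

Sound pressure is an amplitude quantity: ΔL = 20·log₁₀(p₂/p₁).
20·log₁₀(18.9) = 25.5 dB.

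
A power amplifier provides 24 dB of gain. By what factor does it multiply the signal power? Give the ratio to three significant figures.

Power ratio = 10^(dB/10).
10^(24/10) = 10^(2.400) = 251.

251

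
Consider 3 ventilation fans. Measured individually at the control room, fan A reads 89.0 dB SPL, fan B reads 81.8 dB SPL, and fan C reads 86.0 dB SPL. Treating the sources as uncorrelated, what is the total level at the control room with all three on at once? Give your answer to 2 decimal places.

Add the sources as powers (linear), then convert back to dB:
L_total = 10·log₁₀(10^(89.0/10) + 10^(81.8/10) + 10^(86.0/10)) = 10·log₁₀(1344000000) = 91.28 dB SPL.

91.28 dB SPL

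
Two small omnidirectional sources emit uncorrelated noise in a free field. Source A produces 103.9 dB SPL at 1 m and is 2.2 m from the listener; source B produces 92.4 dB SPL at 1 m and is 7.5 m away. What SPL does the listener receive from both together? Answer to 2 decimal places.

At the listener: L_A = 103.9 − 20·log₁₀(2.2) = 97.052 dB; L_B = 92.4 − 20·log₁₀(7.5) = 74.899 dB.
Combined: 10·log₁₀(10^(97.052/10)+10^(74.899/10)) = 97.08 dB SPL.

97.08 dB SPL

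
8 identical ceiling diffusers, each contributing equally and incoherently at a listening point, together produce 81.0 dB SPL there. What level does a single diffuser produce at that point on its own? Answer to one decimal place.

72.0 dB SPL

8 equal incoherent sources add 10·log₁₀(8) = 9.03 dB over one source.
L_one = 81.0 − 9.03 = 72.0 dB SPL.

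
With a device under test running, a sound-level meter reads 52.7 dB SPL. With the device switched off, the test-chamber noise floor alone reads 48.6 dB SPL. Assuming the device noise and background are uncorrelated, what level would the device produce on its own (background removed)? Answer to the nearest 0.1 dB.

50.6 dB SPL

Subtract intensities: L_src = 10·log₁₀(10^(L_total/10) − 10^(L_bg/10)).
L_src = 10·log₁₀(10^(52.7/10) − 10^(48.6/10)) = 10·log₁₀(113800) = 50.6 dB SPL.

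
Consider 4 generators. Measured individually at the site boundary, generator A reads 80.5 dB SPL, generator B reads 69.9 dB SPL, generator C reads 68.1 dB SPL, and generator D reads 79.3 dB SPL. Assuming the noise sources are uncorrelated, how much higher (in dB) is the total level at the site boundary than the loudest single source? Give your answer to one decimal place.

Incoherent sources sum as intensities:
L_total = 10·log₁₀(10^(80.5/10) + 10^(69.9/10) + 10^(68.1/10) + 10^(79.3/10)) = 83.29 dB SPL.
Excess over the loudest (80.5 dB): 83.29 − 80.5 = 2.8 dB.

2.8 dB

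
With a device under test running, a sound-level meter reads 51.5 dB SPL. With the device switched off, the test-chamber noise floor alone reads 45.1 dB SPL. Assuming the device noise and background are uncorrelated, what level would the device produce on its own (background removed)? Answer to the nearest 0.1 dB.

50.4 dB SPL

Background correction is a power subtraction:
L_src = 10·log₁₀(10^(51.5/10) − 10^(45.1/10)) = 10·log₁₀(108900) = 50.4 dB SPL.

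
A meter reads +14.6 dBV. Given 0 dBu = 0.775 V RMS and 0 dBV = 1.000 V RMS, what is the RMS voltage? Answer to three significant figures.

5.37 V

V = 1.000 V × 10^(+14.6/20).
= 1.000 × 5.370 = 5.37 V.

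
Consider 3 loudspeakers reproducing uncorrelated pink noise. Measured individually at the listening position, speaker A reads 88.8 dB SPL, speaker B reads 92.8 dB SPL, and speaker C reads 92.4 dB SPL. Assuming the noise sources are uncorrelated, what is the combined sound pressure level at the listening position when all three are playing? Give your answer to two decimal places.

96.44 dB SPL

Uncorrelated sources add in intensity (power), not in dB.
L_total = 10·log₁₀(10^(88.8/10) + 10^(92.8/10) + 10^(92.4/10)) = 10·log₁₀(4402000000) = 96.44 dB SPL.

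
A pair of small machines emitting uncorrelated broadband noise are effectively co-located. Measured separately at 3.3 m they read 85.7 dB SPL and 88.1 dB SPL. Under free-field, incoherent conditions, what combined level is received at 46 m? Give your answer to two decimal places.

Combined at 3.3 m: 10·log₁₀(10^(85.7/10)+10^(88.1/10)) = 90.074 dB SPL.
Then apply −20·log₁₀(46/3.3) = -22.885 dB → 67.19 dB SPL.

67.19 dB SPL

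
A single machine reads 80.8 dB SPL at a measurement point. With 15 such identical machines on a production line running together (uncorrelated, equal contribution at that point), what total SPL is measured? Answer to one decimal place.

15 equal incoherent sources raise the level by 10·log₁₀(15) = 11.76 dB.
L_total = 80.8 + 11.76 = 92.6 dB SPL.

92.6 dB SPL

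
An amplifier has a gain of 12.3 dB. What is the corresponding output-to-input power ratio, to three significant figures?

17.0

Power ratio = 10^(dB/10).
10^(12.3/10) = 10^(1.230) = 17.0.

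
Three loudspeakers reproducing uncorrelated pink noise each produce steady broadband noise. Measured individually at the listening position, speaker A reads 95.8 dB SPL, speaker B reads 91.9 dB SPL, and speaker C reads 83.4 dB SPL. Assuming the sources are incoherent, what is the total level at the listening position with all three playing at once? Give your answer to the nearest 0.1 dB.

Incoherent sources sum as intensities:
L_total = 10·log₁₀(10^(95.8/10) + 10^(91.9/10) + 10^(83.4/10)) = 10·log₁₀(5569000000) = 97.5 dB SPL.

97.5 dB SPL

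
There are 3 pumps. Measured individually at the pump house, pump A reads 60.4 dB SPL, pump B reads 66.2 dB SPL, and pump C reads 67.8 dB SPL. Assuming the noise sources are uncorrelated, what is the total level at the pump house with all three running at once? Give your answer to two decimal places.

70.53 dB SPL

Incoherent sources sum as intensities:
L_total = 10·log₁₀(10^(60.4/10) + 10^(66.2/10) + 10^(67.8/10)) = 10·log₁₀(11290000) = 70.53 dB SPL.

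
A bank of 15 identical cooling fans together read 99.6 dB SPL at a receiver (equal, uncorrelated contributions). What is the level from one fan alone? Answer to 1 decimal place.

15 equal incoherent sources add 10·log₁₀(15) = 11.76 dB over one source.
L_one = 99.6 − 11.76 = 87.8 dB SPL.

87.8 dB SPL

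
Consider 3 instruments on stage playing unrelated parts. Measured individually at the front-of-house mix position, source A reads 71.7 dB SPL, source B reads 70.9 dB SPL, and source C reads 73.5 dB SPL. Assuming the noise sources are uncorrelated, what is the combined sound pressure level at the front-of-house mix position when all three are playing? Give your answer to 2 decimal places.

76.94 dB SPL

Incoherent sources sum as intensities:
L_total = 10·log₁₀(10^(71.7/10) + 10^(70.9/10) + 10^(73.5/10)) = 10·log₁₀(49480000) = 76.94 dB SPL.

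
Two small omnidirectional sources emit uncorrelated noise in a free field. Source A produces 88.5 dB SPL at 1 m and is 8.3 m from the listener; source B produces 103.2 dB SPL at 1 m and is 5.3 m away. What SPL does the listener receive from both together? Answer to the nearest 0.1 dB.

At the listener: L_A = 88.5 − 20·log₁₀(8.3) = 70.12 dB; L_B = 103.2 − 20·log₁₀(5.3) = 88.71 dB.
Combined: 10·log₁₀(10^(70.12/10)+10^(88.71/10)) = 88.8 dB SPL.

88.8 dB SPL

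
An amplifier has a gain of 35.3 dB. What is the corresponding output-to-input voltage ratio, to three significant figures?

58.2

Voltage ratio = 10^(dB/20).
10^(35.3/20) = 10^(1.765) = 58.2.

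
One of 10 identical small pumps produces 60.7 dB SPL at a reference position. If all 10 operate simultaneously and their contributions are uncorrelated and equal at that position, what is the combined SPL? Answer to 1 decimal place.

10 equal incoherent sources raise the level by 10·log₁₀(10) = 10.00 dB.
L_total = 60.7 + 10.00 = 70.7 dB SPL.

70.7 dB SPL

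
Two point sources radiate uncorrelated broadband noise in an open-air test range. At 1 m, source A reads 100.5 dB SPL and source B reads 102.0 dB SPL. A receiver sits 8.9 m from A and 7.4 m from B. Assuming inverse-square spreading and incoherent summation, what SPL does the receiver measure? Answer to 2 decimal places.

At the listener: L_A = 100.5 − 20·log₁₀(8.9) = 81.512 dB; L_B = 102.0 − 20·log₁₀(7.4) = 84.615 dB.
Combined: 10·log₁₀(10^(81.512/10)+10^(84.615/10)) = 86.35 dB SPL.

86.35 dB SPL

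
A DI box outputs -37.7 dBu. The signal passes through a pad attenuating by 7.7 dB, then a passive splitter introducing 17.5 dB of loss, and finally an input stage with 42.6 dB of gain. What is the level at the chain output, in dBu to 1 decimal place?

-20.3 dBu

Cascaded gains and losses add directly in dB.
-37.7 − 7.7 − 17.5 + 42.6 = -20.3 dBu.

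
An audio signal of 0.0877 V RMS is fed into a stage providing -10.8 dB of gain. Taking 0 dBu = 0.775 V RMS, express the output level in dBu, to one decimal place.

Input level: 20·log₁₀(0.0877/0.775) = -18.93 dBu.
Output: -18.93 − 10.8 = -29.7 dBu.

-29.7 dBu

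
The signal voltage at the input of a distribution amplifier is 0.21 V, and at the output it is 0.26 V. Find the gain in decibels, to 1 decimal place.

Voltage ratio → dB uses the 20·log₁₀ form:
20·log₁₀(0.26/0.21) = 20·log₁₀(1.238) = 1.9 dB.

1.9 dB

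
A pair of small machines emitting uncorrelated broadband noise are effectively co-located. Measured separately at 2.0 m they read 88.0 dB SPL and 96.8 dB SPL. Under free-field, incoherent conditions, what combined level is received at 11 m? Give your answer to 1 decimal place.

Combined at 2.0 m: 10·log₁₀(10^(88.0/10)+10^(96.8/10)) = 97.34 dB SPL.
Then apply −20·log₁₀(11/2.0) = -14.81 dB → 82.5 dB SPL.

82.5 dB SPL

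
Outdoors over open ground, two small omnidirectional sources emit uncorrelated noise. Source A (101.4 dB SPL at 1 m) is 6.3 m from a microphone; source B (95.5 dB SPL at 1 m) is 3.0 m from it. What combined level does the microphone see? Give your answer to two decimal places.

88.70 dB SPL

At the listener: L_A = 101.4 − 20·log₁₀(6.3) = 85.413 dB; L_B = 95.5 − 20·log₁₀(3.0) = 85.958 dB.
Combined: 10·log₁₀(10^(85.413/10)+10^(85.958/10)) = 88.70 dB SPL.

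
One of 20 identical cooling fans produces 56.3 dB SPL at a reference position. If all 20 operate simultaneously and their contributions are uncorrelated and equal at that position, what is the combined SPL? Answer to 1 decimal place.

20 equal incoherent sources raise the level by 10·log₁₀(20) = 13.01 dB.
L_total = 56.3 + 13.01 = 69.3 dB SPL.

69.3 dB SPL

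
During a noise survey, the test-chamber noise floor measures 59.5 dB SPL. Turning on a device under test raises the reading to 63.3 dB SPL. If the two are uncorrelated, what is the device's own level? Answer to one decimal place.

61.0 dB SPL

Remove the background by subtracting linear intensities:
L_src = 10·log₁₀(10^(63.3/10) − 10^(59.5/10)) = 10·log₁₀(1247000) = 61.0 dB SPL.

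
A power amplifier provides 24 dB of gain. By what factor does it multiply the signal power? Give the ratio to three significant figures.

251

Power ratio = 10^(dB/10).
10^(24/10) = 10^(2.400) = 251.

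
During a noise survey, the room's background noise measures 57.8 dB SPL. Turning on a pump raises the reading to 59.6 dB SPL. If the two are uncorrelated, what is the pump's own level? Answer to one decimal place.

54.9 dB SPL

Remove the background by subtracting linear intensities:
L_src = 10·log₁₀(10^(59.6/10) − 10^(57.8/10)) = 10·log₁₀(309500) = 54.9 dB SPL.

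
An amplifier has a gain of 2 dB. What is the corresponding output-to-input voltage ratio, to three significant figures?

1.26

Voltage ratio = 10^(dB/20).
10^(2/20) = 10^(0.1000) = 1.26.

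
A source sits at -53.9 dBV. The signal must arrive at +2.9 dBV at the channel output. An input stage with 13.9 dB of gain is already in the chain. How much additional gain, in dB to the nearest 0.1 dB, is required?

42.9 dB

The required make-up gain is the shortfall in the dB sum.
G = +2.9 − (-53.9) − 13.9 = 42.9 dB.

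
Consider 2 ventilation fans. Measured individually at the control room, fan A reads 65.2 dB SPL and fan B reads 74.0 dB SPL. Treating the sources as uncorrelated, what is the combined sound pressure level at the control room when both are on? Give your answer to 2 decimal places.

74.54 dB SPL

Uncorrelated sources add in intensity (power), not in dB.
L_total = 10·log₁₀(10^(65.2/10) + 10^(74.0/10)) = 10·log₁₀(28430000) = 74.54 dB SPL.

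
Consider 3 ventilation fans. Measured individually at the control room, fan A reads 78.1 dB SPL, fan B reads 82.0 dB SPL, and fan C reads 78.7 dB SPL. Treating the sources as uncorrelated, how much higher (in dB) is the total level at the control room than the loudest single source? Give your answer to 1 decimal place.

2.7 dB

Add the sources as powers (linear), then convert back to dB:
L_total = 10·log₁₀(10^(78.1/10) + 10^(82.0/10) + 10^(78.7/10)) = 84.73 dB SPL.
Excess over the loudest (82.0 dB): 84.73 − 82.0 = 2.7 dB.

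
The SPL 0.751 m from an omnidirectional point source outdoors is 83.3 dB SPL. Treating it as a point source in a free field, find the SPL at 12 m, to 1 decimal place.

59.2 dB SPL

For a point source in a free field, ΔL = −20·log₁₀(d₂/d₁).
ΔL = −20·log₁₀(12/0.751) = -24.07 dB, so L₂ = 83.3 + (-24.07) = 59.2 dB SPL.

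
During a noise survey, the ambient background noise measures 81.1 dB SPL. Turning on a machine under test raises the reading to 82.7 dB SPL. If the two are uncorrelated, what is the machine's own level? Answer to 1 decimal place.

Remove the background by subtracting linear intensities:
L_src = 10·log₁₀(10^(82.7/10) − 10^(81.1/10)) = 10·log₁₀(57380000) = 77.6 dB SPL.

77.6 dB SPL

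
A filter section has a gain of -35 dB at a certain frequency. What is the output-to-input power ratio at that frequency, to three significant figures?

Power ratio = 10^(dB/10).
10^(-35/10) = 10^(-3.500) = 0.000316.

0.000316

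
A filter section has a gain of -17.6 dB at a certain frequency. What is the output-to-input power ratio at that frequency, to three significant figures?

Power ratio = 10^(dB/10).
10^(-17.6/10) = 10^(-1.760) = 0.0174.

0.0174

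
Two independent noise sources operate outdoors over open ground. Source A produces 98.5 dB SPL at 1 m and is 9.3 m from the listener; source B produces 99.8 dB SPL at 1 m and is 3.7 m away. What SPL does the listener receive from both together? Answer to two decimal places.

88.92 dB SPL

At the listener: L_A = 98.5 − 20·log₁₀(9.3) = 79.130 dB; L_B = 99.8 − 20·log₁₀(3.7) = 88.436 dB.
Combined: 10·log₁₀(10^(79.130/10)+10^(88.436/10)) = 88.92 dB SPL.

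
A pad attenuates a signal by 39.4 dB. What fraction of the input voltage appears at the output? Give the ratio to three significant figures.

Voltage ratio = 10^(dB/20).
10^(-39.4/20) = 10^(-1.970) = 0.0107.

0.0107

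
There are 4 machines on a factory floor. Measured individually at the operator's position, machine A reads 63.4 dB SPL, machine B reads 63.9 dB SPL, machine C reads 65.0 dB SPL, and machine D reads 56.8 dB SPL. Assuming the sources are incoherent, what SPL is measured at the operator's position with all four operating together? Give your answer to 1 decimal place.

69.2 dB SPL

Uncorrelated sources add in intensity (power), not in dB.
L_total = 10·log₁₀(10^(63.4/10) + 10^(63.9/10) + 10^(65.0/10) + 10^(56.8/10)) = 10·log₁₀(8283000) = 69.2 dB SPL.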